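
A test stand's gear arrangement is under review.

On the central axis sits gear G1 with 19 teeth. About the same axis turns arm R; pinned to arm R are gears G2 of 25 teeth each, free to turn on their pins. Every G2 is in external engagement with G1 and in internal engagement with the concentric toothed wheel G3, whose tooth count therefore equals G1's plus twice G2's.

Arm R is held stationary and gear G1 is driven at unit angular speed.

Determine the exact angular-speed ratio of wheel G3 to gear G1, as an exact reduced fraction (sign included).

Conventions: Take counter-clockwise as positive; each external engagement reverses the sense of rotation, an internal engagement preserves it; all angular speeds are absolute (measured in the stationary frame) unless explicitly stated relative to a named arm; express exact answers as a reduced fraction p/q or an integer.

class = planetary set [G3 = 19+2·25 = 69; Willis about the carrier]
ring teeth: 19 + 2·25 = 69
19(ω_sun−ω_arm) = −69(ω_ring−ω_arm),  ω_arm = 0, ω_sun = 1
ω_ring = 0 − (19/69)(1−0) = -19/69
ω_out/ω_in = -19/69

-19/69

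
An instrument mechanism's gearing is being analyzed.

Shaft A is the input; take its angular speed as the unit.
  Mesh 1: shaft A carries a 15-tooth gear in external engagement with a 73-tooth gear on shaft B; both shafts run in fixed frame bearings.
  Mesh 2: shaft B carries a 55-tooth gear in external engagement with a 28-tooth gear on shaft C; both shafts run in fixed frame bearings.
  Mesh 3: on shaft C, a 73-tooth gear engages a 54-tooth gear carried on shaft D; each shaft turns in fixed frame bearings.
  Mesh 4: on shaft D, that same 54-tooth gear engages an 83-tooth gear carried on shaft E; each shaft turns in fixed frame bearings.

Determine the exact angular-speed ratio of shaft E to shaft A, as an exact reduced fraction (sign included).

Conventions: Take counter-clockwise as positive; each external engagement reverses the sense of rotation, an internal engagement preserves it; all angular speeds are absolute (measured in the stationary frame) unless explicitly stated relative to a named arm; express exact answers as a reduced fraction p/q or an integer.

class = fixed-axis compound train [4 meshes; 4 ratios multiply, 4 sense flips]
mesh 1 [15T→73T]: running ratio 15/73, sense −
mesh 2 [55T→28T]: running ratio 825/2044, sense +
mesh 3 [73T→54T]: running ratio 275/504, sense −
mesh 4 [54T→83T]: running ratio 825/2324, sense +
ω_out/ω_in = 825/2324

825/2324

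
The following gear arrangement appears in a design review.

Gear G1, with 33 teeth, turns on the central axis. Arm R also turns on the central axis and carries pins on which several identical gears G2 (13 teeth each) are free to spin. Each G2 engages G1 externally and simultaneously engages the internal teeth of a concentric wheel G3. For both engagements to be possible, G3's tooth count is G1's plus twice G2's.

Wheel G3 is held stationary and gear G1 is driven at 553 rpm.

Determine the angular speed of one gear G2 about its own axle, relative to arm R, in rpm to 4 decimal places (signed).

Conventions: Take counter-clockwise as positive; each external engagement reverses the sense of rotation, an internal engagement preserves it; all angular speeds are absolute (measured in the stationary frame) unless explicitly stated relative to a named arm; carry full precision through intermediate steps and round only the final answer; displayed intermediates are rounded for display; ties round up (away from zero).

planetary set (33T centre, 13T on arm, 59T internal) — Willis relation
normalise by the input: solve with ω_sun = 1, then scale by 553 rpm
ring teeth: 33 + 2·13 = 59
33(ω_sun−ω_arm) = −59(ω_ring−ω_arm),  ω_ring = 0, ω_sun = 1
33(1−ω_arm) = −59(0−ω_arm)  ⇒  92·ω_arm = 33  ⇒  ω_arm = 33/92
sun–planet mesh: 33·(1−33/92) = −13·(ω_p−ω_arm)  ⇒  ω_p−ω_arm = -1947/1196
scale: ω_p−ω_arm = -1947/1196 × 553 rpm = -900.2433 rpm

-900.2433 rpm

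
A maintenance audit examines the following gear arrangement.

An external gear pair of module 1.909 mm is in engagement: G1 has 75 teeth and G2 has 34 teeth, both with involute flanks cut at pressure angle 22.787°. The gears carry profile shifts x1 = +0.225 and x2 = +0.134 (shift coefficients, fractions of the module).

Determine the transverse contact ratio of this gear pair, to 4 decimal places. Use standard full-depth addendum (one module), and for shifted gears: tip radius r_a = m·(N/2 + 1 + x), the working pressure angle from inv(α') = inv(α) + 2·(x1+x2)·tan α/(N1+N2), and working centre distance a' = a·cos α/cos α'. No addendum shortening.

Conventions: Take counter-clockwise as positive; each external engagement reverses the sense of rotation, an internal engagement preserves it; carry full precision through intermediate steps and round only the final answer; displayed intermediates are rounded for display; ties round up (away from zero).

1.5755

topology: single-mesh involute geometry — m = 1.909, 75T/34T pair
base radii: r_b1 = 66.000171, r_b2 = 29.920078
tip radii: r_a1 = 73.926025, r_a2 = 34.617806
inv(α') = inv(22.787°) + 2·(+0.225+0.134)·tan α/(75+34) = 0.02515338  ⇒  α' = 23.64847°
a' = a·cos α / cos α' = 104.0405·cos 22.787°/cos 23.64847° = 104.713713
action lengths: √(r_a1²−r_b1²) = 33.302171, √(r_a2²−r_b2²) = 17.412107
base pitch p_b = π·m·cos α = 5.529217
CR = (33.302171 + 17.412107 − 104.713713·sin 23.64847°)/5.529217 = 1.575465
contact ratio ≈ 1.5755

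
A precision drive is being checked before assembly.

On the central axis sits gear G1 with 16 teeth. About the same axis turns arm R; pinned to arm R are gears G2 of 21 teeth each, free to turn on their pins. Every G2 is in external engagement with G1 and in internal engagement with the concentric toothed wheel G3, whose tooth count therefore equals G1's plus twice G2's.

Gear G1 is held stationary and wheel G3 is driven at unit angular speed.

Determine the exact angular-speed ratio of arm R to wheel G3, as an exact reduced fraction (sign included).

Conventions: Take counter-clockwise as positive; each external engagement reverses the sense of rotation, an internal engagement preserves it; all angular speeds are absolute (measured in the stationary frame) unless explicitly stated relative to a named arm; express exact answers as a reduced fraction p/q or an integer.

recognized (axles ride arm R): planetary set, 16/21/58 teeth
ring teeth: 16 + 2·21 = 58
16(ω_sun−ω_arm) = −58(ω_ring−ω_arm),  ω_sun = 0, ω_ring = 1
16(0−ω_arm) = −58(1−ω_arm)  ⇒  74·ω_arm = 58  ⇒  ω_arm = 29/37
ω_out/ω_in = 29/37

29/37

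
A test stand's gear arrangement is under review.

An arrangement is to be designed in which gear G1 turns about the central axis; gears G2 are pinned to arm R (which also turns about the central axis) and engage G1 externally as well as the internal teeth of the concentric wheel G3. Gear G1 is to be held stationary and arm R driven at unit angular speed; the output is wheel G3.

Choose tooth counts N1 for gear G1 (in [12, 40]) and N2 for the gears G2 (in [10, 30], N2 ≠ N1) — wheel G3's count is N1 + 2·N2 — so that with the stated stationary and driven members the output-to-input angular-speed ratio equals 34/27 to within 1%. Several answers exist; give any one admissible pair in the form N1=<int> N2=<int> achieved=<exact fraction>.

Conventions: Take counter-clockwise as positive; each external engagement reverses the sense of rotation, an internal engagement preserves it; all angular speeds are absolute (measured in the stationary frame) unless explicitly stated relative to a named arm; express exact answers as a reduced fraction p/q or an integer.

N1=14 N2=20 achieved=34/27

planetary set to be sized for 34/27 (Willis relation)
Willis with ω_sun = 0: ω_ring/ω_arm = (N1+N3)/N3; set equal to 34/27  ⇒  N3/N1 = 1/(34/27 − 1) = 27/7
N3 = N1 + 2·N2  ⇒  N2/N1 = (N3/N1 − 1)/2 = (27/7 − 1)/2 = 10/7
smallest multiple with N1 ≥ 12 and N2 ≥ 10: k = 2  ⇒  N1 = 2·7 = 14, N2 = 2·10 = 20 (N1 ≤ 40, N2 ≤ 30, N2 ≠ N1 ✓), N3 = 14 + 2·20 = 54
check: (N1+N3)/N3 with N1 = 14, N3 = 54 gives 34/27; |achieved − target| = 0 ≤ 17/1350 ✓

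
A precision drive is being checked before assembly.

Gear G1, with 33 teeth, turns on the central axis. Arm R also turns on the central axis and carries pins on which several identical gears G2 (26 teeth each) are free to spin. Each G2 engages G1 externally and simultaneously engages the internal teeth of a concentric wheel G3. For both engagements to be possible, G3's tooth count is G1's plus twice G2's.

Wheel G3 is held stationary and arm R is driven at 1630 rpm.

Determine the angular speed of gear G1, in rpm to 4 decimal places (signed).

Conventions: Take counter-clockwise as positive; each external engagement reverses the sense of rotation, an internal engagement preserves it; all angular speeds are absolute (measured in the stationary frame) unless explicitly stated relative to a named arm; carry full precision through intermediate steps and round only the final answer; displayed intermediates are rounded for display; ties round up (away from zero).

+5828.4848 rpm

topology: planetary set — G1 33T / G2 26T / G3 85T, arm = carrier (Willis)
normalise by the input: solve with ω_arm = 1, then scale by 1630 rpm
ring teeth: 33 + 2·26 = 85
33(ω_sun−ω_arm) = −85(ω_ring−ω_arm),  ω_ring = 0, ω_arm = 1
ω_sun = 1 − (85/33)(0−1) = 118/33
scale: ω_sun = 118/33 × 1630 rpm = +5828.4848 rpm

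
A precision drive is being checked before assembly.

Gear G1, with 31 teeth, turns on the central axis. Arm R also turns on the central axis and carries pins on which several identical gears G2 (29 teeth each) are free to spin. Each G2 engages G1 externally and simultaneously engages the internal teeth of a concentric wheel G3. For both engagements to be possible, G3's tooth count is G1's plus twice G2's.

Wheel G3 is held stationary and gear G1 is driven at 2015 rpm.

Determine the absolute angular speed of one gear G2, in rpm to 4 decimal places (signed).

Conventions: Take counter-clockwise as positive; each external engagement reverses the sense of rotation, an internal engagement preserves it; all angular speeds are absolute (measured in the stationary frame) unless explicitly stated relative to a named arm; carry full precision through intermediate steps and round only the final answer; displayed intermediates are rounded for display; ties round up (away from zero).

topology: planetary set — G1 31T / G2 29T / G3 89T, arm = carrier (Willis)
normalise by the input: solve with ω_sun = 1, then scale by 2015 rpm
ring teeth: 31 + 2·29 = 89
31(ω_sun−ω_arm) = −89(ω_ring−ω_arm),  ω_ring = 0, ω_sun = 1
31(1−ω_arm) = −89(0−ω_arm)  ⇒  120·ω_arm = 31  ⇒  ω_arm = 31/120
sun–planet mesh: 31·(1−31/120) = −29·(ω_p−ω_arm)  ⇒  ω_p−ω_arm = -2759/3480
ω_p = 31/120 − 2759/3480 = -31/58
scale: ω_p = -31/58 × 2015 rpm = -1076.9828 rpm

-1076.9828 rpm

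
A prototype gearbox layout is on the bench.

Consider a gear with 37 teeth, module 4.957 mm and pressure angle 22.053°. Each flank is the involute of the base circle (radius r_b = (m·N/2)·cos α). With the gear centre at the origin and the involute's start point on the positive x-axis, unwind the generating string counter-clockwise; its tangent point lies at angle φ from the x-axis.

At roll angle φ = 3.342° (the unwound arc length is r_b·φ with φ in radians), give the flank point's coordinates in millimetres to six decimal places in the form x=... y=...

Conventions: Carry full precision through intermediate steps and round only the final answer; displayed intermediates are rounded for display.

topology: single-mesh involute geometry — m = 4.957, N = 37
pitch radius r_p = m·N/2 = 4.957·37/2 = 91.704500
base radius r_b = r_p·cos α = 91.704500·cos 22.053° = 84.995118
roll angle φ = 3.342° = 0.05832890 rad
x = r_b·(cos φ + φ·sin φ) = 85.139583
y = r_b·(sin φ − φ·cos φ) = 0.005621

x=85.139583 y=0.005621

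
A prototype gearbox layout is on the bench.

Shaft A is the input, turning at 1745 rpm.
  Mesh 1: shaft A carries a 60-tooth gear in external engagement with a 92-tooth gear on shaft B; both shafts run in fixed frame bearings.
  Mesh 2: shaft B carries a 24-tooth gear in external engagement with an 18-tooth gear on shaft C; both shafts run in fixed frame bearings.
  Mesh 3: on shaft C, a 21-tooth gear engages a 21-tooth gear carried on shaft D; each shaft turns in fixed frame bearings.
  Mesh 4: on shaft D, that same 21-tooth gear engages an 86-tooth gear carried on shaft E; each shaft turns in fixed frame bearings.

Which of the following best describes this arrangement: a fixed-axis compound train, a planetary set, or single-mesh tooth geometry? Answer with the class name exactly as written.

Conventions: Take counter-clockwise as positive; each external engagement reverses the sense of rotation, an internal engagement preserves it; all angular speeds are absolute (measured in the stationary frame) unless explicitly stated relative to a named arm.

class = fixed-axis compound train [4 meshes; 4 ratios multiply, 4 sense flips]
classification: fixed-axis compound train

fixed-axis compound train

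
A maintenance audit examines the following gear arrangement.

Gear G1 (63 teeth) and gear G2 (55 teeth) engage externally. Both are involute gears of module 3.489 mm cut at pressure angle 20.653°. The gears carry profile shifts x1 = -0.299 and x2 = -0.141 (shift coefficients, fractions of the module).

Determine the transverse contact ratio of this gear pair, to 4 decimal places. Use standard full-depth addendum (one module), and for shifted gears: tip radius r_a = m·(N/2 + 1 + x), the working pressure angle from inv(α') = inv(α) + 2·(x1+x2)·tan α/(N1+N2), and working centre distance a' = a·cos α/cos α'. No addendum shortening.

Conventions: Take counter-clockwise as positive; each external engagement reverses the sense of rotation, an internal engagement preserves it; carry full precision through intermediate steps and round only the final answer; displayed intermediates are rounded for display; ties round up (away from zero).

1.8350

single-mesh involute tooth geometry (63T engaging 55T at module 3.489)
base radii: r_b1 = 102.840406, r_b2 = 89.781307
tip radii: r_a1 = 112.349289, r_a2 = 98.944551
inv(α') = inv(20.653°) + 2·(-0.299-0.141)·tan α/(63+55) = 0.01365751  ⇒  α' = 19.44415°
a' = a·cos α / cos α' = 205.8510·cos 20.653°/cos 19.44415° = 204.272076
action lengths: √(r_a1²−r_b1²) = 45.235094, √(r_a2²−r_b2²) = 41.585348
base pitch p_b = π·m·cos α = 10.256592
CR = (45.235094 + 41.585348 − 204.272076·sin 19.44415°)/10.256592 = 1.834991
contact ratio ≈ 1.8350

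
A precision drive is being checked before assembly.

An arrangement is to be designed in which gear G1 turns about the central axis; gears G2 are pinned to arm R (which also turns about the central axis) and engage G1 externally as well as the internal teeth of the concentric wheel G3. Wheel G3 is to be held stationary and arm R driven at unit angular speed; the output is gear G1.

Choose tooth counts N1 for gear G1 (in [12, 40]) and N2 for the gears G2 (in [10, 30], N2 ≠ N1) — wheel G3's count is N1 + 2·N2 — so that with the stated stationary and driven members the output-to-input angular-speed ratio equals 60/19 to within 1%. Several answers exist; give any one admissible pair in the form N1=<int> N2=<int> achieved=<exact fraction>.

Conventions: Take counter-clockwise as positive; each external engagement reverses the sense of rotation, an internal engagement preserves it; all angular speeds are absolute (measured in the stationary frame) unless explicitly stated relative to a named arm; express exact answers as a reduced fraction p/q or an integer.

planetary set to be sized for 60/19 (Willis relation)
Willis with ω_ring = 0: ω_sun/ω_arm = (N1+N3)/N1; set equal to 60/19  ⇒  N3/N1 = 60/19 − 1 = 41/19
N3 = N1 + 2·N2  ⇒  N2/N1 = (N3/N1 − 1)/2 = (41/19 − 1)/2 = 11/19
smallest multiple with N1 ≥ 12 and N2 ≥ 10: k = 1  ⇒  N1 = 1·19 = 19, N2 = 1·11 = 11 (N1 ≤ 40, N2 ≤ 30, N2 ≠ N1 ✓), N3 = 19 + 2·11 = 41
check: (N1+N3)/N1 with N1 = 19, N3 = 41 gives 60/19; |achieved − target| = 0 ≤ 3/95 ✓

N1=19 N2=11 achieved=60/19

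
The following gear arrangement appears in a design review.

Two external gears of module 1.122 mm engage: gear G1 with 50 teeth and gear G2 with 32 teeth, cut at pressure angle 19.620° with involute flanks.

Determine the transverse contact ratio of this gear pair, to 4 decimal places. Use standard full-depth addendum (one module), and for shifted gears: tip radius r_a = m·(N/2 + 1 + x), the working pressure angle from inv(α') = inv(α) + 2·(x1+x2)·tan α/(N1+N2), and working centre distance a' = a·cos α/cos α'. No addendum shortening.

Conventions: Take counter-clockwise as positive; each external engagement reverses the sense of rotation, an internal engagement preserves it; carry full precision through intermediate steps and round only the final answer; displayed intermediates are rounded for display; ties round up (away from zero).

1.7301

topology: single-mesh involute geometry — m = 1.122, 50T/32T pair
base radii: r_b1 = 26.421425, r_b2 = 16.909712
tip radii: r_a1 = 29.172000, r_a2 = 19.074000
no profile shift: α' = α, a' = a
action lengths: √(r_a1²−r_b1²) = 12.365834, √(r_a2²−r_b2²) = 8.824914
base pitch p_b = π·m·cos α = 3.320214
CR = (12.365834 + 8.824914 − 46.002000·sin 19.62000°)/3.320214 = 1.730063
contact ratio ≈ 1.7301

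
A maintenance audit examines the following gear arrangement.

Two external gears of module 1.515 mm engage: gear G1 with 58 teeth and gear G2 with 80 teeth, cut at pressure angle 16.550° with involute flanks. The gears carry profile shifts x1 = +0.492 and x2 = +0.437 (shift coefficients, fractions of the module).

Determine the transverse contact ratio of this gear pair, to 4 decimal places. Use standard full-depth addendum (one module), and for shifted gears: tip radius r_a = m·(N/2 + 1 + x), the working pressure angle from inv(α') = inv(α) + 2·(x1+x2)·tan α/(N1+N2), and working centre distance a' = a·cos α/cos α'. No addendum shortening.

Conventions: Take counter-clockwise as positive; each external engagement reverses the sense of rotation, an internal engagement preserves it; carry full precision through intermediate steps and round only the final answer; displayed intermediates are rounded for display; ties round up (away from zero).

class = single-mesh tooth geometry [involute pair 58T × 80T, m = 1.515]
base radii: r_b1 = 42.114840, r_b2 = 58.089434
tip radii: r_a1 = 46.195380, r_a2 = 62.777055
inv(α') = inv(16.550°) + 2·(+0.492+0.437)·tan α/(58+80) = 0.01231192  ⇒  α' = 18.80299°
a' = a·cos α / cos α' = 104.5350·cos 16.550°/cos 18.80299° = 105.853412
action lengths: √(r_a1²−r_b1²) = 18.982977, √(r_a2²−r_b2²) = 23.802863
base pitch p_b = π·m·cos α = 4.562333
CR = (18.982977 + 23.802863 − 105.853412·sin 18.80299°)/4.562333 = 1.899837
contact ratio ≈ 1.8998

1.8998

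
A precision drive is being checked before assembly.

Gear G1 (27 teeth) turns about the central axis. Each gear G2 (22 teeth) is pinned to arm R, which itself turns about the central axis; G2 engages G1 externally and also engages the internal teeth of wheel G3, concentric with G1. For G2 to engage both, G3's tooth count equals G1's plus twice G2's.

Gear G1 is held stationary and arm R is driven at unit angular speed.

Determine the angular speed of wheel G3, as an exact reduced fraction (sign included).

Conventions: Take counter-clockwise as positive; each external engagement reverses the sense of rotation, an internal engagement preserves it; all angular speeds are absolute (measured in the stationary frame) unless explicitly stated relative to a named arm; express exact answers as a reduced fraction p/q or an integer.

class = planetary set [G3 = 27+2·22 = 71; Willis about the carrier]
ring teeth: 27 + 2·22 = 71
27(ω_sun−ω_arm) = −71(ω_ring−ω_arm),  ω_sun = 0, ω_arm = 1
ω_ring = 1 − (27/71)(0−1) = 98/71
exact speed ratio = 98/71

98/71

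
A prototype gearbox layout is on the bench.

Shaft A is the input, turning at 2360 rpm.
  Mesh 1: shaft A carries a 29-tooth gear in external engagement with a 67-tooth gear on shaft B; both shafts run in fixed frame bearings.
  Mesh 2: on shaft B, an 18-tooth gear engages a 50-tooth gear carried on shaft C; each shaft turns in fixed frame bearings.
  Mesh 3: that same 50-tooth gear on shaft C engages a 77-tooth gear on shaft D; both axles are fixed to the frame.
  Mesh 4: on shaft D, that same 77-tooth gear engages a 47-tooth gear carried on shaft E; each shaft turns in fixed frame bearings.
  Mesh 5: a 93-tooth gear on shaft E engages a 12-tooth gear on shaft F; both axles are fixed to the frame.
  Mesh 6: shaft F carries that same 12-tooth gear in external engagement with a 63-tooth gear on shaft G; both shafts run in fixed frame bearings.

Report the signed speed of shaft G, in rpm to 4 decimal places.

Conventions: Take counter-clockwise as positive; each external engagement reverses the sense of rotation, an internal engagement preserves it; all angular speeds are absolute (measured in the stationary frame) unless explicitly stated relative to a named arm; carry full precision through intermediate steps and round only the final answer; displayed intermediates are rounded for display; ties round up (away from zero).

recognized (7 fixed axles, 6 meshes): fixed-axis compound train
mesh 1 [29T→67T]: ω = 2360.0000×29/67 = 1021.4925 rpm, sense flips to −
mesh 2 [18T→50T]: ω = 1021.4925×18/50 = 367.7373 rpm, sense flips to +
mesh 3 [50T→77T]: ω = 367.7373×50/77 = 238.7905 rpm, sense flips to −
mesh 4 [77T→47T]: ω = 238.7905×77/47 = 391.2099 rpm, sense flips to +
mesh 5 [93T→12T]: ω = 391.2099×93/12 = 3031.8768 rpm, sense flips to −
mesh 6 [12T→63T]: ω = 3031.8768×12/63 = 577.5003 rpm, sense flips to +
signed output speed = +577.5003 rpm

+577.5003 rpm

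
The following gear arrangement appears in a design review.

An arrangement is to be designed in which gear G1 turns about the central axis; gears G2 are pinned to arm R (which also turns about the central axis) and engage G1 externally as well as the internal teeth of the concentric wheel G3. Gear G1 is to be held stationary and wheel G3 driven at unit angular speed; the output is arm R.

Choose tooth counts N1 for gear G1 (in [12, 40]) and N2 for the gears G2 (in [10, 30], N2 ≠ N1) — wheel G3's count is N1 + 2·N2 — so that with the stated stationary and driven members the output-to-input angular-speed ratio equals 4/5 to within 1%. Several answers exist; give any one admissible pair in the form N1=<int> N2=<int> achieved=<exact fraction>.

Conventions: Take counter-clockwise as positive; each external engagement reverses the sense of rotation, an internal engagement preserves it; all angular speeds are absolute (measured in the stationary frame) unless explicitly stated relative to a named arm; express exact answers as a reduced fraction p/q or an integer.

class = planetary set [ratio 4/5 wanted; Willis about the carrier]
Willis with ω_sun = 0: ω_arm/ω_ring = N3/(N1+N3); set equal to 4/5  ⇒  N3/N1 = (4/5)/(1 − 4/5) = 4
N3 = N1 + 2·N2  ⇒  N2/N1 = (N3/N1 − 1)/2 = (4 − 1)/2 = 3/2
smallest multiple with N1 ≥ 12 and N2 ≥ 10: k = 6  ⇒  N1 = 6·2 = 12, N2 = 6·3 = 18 (N1 ≤ 40, N2 ≤ 30, N2 ≠ N1 ✓), N3 = 12 + 2·18 = 48
check: N3/(N1+N3) with N1 = 12, N3 = 48 gives 4/5; |achieved − target| = 0 ≤ 1/125 ✓

N1=12 N2=18 achieved=4/5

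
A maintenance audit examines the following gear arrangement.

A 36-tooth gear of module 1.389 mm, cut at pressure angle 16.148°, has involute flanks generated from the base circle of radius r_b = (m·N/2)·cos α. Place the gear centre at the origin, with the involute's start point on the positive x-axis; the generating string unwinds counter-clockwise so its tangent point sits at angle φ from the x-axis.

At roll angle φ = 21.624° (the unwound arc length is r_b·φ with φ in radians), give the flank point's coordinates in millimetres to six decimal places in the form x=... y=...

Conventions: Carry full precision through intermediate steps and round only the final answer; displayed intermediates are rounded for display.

x=25.665528 y=0.424242

single-mesh involute tooth geometry (36T wheel at module 1.389)
pitch radius r_p = m·N/2 = 1.389·36/2 = 25.002000
base radius r_b = r_p·cos α = 25.002000·cos 16.148° = 24.015583
roll angle φ = 21.624° = 0.37741000 rad
x = r_b·(cos φ + φ·sin φ) = 25.665528
y = r_b·(sin φ − φ·cos φ) = 0.424242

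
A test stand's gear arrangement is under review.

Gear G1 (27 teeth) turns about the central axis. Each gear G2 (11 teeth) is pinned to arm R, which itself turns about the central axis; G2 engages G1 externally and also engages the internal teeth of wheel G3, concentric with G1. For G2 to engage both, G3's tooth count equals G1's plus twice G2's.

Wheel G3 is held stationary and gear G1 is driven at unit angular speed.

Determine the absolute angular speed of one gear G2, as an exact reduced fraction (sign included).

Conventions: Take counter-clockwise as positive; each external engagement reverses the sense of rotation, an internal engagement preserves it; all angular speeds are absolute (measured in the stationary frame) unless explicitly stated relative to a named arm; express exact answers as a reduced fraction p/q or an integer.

class = planetary set [G3 = 27+2·11 = 49; Willis about the carrier]
ring teeth: 27 + 2·11 = 49
27(ω_sun−ω_arm) = −49(ω_ring−ω_arm),  ω_ring = 0, ω_sun = 1
27(1−ω_arm) = −49(0−ω_arm)  ⇒  76·ω_arm = 27  ⇒  ω_arm = 27/76
sun–planet mesh: 27·(1−27/76) = −11·(ω_p−ω_arm)  ⇒  ω_p−ω_arm = -1323/836
ω_p = 27/76 − 1323/836 = -27/22
exact speed ratio = -27/22

-27/22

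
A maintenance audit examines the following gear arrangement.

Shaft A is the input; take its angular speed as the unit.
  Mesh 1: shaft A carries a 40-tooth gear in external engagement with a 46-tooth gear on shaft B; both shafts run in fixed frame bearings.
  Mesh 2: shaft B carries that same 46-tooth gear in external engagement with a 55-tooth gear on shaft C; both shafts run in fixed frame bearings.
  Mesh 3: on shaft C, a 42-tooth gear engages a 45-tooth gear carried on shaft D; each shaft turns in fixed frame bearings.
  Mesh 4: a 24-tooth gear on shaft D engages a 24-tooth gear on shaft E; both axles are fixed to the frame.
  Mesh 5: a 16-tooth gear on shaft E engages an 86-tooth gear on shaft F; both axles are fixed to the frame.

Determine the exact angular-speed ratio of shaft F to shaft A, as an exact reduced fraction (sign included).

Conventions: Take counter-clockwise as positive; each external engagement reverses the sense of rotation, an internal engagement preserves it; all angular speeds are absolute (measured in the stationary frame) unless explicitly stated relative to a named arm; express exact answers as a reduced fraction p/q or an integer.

-896/7095

class = fixed-axis compound train [5 meshes; 5 ratios multiply, 5 sense flips]
mesh 1 [40T→46T]: running ratio 20/23, sense −
mesh 2 [46T→55T]: running ratio 8/11, sense +
mesh 3 [42T→45T]: running ratio 112/165, sense −
mesh 4 [24T→24T]: running ratio 112/165, sense +
mesh 5 [16T→86T]: running ratio 896/7095, sense −
ω_out/ω_in = -896/7095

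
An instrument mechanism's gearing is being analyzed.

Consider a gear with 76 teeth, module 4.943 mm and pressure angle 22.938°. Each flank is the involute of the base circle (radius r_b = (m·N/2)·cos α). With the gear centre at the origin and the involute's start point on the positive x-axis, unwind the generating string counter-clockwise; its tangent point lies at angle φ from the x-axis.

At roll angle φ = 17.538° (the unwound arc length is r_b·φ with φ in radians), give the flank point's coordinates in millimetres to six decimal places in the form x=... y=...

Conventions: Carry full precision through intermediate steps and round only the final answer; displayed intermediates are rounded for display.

x=180.896311 y=1.638234

recognized (one wheel, involute flank): single-mesh tooth geometry, m = 4.943, N = 76
pitch radius r_p = m·N/2 = 4.943·76/2 = 187.834000
base radius r_b = r_p·cos α = 187.834000·cos 22.938° = 172.981426
roll angle φ = 17.538° = 0.30609584 rad
x = r_b·(cos φ + φ·sin φ) = 180.896311
y = r_b·(sin φ − φ·cos φ) = 1.638234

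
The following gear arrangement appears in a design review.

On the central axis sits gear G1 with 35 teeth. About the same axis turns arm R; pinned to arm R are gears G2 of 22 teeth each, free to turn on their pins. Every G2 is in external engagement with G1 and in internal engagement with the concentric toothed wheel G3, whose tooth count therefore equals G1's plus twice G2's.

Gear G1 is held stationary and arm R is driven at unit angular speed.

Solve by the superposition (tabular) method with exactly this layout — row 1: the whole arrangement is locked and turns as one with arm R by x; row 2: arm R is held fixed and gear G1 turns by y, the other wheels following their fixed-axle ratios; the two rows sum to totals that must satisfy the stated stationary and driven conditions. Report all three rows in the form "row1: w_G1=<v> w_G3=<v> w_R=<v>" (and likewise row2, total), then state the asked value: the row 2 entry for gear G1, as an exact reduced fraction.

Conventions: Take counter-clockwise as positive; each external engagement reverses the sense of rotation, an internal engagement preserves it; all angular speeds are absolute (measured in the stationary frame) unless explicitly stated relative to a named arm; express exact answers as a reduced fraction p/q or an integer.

topology: planetary set — G1 35T / G2 22T / G3 79T, arm = carrier (Willis)
superposition row 1 [locked train]: every member turns x
row 2: sun turns y, ring = −(35/79)·y, arm 0
boundary: total ω_sun = x + y = 0 and total ω_arm = x = 1  ⇒  y = -1, x = 1
row 2 ring = −(35/79)·(-1) = 35/79
totals (row 1 + row 2): sun 1 + (-1) = 0, ring 1 + 35/79 = 114/79, arm 1 + 0 = 1
asked cell (row2, sun) = -1

row1: w_G1=1 w_G3=1 w_R=1
row2: w_G1=-1 w_G3=35/79 w_R=0
total: w_G1=0 w_G3=114/79 w_R=1
asked value: -1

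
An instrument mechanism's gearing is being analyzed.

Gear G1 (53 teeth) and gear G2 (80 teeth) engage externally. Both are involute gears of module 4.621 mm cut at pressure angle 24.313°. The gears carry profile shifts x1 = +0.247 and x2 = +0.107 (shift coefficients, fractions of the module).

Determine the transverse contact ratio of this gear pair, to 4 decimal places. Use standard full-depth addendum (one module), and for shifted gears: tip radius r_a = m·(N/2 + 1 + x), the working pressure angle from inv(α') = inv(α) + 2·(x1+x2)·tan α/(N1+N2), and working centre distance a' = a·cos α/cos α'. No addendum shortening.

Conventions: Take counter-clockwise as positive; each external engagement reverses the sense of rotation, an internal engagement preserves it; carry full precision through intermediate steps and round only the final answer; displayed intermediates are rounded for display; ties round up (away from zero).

1.5528

topology: single-mesh involute geometry — m = 4.621, 53T/80T pair
base radii: r_b1 = 111.595819, r_b2 = 168.446519
tip radii: r_a1 = 128.218887, r_a2 = 189.955447
inv(α') = inv(24.313°) + 2·(+0.247+0.107)·tan α/(53+80) = 0.02985361  ⇒  α' = 24.96788°
a' = a·cos α / cos α' = 307.2965·cos 24.313°/cos 24.96788° = 308.911816
action lengths: √(r_a1²−r_b1²) = 63.138389, √(r_a2²−r_b2²) = 87.800012
base pitch p_b = π·m·cos α = 13.229759
CR = (63.138389 + 87.800012 − 308.911816·sin 24.96788°)/13.229759 = 1.552834
contact ratio ≈ 1.5528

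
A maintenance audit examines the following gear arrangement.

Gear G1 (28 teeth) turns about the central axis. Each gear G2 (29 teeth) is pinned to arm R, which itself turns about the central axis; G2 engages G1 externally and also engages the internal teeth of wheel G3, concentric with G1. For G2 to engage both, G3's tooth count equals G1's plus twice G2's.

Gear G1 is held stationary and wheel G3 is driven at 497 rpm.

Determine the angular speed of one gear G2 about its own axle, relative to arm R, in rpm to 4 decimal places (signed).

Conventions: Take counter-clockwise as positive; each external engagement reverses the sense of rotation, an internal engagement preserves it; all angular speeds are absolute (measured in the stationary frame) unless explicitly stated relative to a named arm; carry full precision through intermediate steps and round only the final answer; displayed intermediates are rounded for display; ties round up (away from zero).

planetary set (28T centre, 29T on arm, 86T internal) — Willis relation
normalise by the input: solve with ω_ring = 1, then scale by 497 rpm
ring teeth: 28 + 2·29 = 86
28(ω_sun−ω_arm) = −86(ω_ring−ω_arm),  ω_sun = 0, ω_ring = 1
28(0−ω_arm) = −86(1−ω_arm)  ⇒  114·ω_arm = 86  ⇒  ω_arm = 43/57
sun–planet mesh: 28·(0−43/57) = −29·(ω_p−ω_arm)  ⇒  ω_p−ω_arm = 1204/1653
scale: ω_p−ω_arm = 1204/1653 × 497 rpm = +362.0012 rpm

+362.0012 rpm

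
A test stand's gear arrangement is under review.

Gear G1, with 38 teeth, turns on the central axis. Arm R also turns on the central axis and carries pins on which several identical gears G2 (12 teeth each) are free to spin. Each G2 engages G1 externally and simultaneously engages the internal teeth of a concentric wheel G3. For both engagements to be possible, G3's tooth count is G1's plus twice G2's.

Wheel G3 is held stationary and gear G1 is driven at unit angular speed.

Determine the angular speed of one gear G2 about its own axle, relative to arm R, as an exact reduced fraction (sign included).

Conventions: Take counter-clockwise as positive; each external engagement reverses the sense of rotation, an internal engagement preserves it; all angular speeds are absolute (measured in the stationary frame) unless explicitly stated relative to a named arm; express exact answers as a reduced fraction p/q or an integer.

class = planetary set [G3 = 38+2·12 = 62; Willis about the carrier]
ring teeth: 38 + 2·12 = 62
38(ω_sun−ω_arm) = −62(ω_ring−ω_arm),  ω_ring = 0, ω_sun = 1
38(1−ω_arm) = −62(0−ω_arm)  ⇒  100·ω_arm = 38  ⇒  ω_arm = 19/50
sun–planet mesh: 38·(1−19/50) = −12·(ω_p−ω_arm)  ⇒  ω_p−ω_arm = -589/300
exact speed ratio = -589/300

-589/300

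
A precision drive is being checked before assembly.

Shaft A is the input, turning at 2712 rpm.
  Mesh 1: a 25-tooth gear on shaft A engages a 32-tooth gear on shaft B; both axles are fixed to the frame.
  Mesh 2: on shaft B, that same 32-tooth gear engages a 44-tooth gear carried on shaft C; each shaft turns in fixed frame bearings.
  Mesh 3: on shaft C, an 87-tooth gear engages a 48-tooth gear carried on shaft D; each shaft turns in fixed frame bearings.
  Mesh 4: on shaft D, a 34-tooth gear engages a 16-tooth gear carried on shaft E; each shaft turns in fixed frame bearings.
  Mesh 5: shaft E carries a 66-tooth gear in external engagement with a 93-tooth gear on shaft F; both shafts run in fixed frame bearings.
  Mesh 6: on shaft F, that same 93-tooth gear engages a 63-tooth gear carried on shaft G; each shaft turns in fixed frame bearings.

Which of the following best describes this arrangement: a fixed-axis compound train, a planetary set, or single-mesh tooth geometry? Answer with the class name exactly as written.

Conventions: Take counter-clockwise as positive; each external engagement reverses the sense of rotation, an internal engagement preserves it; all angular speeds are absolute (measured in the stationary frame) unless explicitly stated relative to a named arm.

topology: fixed-axis compound train — 6 meshes, A→G
classification: fixed-axis compound train

fixed-axis compound train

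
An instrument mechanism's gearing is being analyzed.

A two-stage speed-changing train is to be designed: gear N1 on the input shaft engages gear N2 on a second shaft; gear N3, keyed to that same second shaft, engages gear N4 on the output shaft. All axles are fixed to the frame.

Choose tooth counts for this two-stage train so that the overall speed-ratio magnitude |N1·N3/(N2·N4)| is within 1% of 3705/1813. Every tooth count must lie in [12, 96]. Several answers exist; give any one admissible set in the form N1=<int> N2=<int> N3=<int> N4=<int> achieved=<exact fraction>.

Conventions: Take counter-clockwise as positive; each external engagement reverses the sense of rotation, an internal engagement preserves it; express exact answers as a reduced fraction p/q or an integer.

design class (target 3705/1813): fixed-axis compound train
target = 3705/1813 in lowest terms: an exact hit needs N1·N3 = k·3705 and N2·N4 = k·1813 for one integer k, every count in [12, 96]; additionally prefer no 1:1 stage (N1 ≠ N2, N3 ≠ N4)
k = 1: N1·N3 = 3705 = 39·95, N2·N4 = 1813 = 37·49
achieved = 39·95/(37·49) = 3705/1813; |achieved − target| = 0 ≤ 741/36260 ✓

N1=39 N2=37 N3=95 N4=49 achieved=3705/1813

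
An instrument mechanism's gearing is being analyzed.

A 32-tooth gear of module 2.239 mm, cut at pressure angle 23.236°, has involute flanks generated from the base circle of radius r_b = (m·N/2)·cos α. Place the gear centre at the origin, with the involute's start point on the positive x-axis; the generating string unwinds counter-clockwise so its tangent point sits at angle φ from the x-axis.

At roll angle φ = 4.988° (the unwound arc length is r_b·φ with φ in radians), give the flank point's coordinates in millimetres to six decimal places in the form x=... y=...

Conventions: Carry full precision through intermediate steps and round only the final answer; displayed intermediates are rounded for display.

x=33.042737 y=0.007234

class = single-mesh tooth geometry [base-circle involute, m = 2.239, 32T]
pitch radius r_p = m·N/2 = 2.239·32/2 = 35.824000
base radius r_b = r_p·cos α = 35.824000·cos 23.236° = 32.918231
roll angle φ = 4.988° = 0.08705702 rad
x = r_b·(cos φ + φ·sin φ) = 33.042737
y = r_b·(sin φ − φ·cos φ) = 0.007234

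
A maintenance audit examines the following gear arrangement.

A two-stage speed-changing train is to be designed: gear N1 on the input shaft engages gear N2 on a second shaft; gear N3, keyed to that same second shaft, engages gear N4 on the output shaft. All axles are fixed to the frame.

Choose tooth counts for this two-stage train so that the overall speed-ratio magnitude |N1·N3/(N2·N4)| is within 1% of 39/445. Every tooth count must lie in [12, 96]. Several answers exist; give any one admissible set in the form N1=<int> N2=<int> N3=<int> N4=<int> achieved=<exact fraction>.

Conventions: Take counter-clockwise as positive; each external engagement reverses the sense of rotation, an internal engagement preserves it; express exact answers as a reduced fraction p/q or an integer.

design class (target 39/445): fixed-axis compound train
target = 39/445 in lowest terms: an exact hit needs N1·N3 = k·39 and N2·N4 = k·445 for one integer k, every count in [12, 96]; additionally prefer no 1:1 stage (N1 ≠ N2, N3 ≠ N4)
k = 1…3: no 1:1-free in-range split of k·39 and k·445 into factor pairs; take k = 4
k = 4: N1·N3 = 156 = 12·13, N2·N4 = 1780 = 20·89
achieved = 12·13/(20·89) = 39/445; |achieved − target| = 0 ≤ 39/44500 ✓

N1=12 N2=20 N3=13 N4=89 achieved=39/445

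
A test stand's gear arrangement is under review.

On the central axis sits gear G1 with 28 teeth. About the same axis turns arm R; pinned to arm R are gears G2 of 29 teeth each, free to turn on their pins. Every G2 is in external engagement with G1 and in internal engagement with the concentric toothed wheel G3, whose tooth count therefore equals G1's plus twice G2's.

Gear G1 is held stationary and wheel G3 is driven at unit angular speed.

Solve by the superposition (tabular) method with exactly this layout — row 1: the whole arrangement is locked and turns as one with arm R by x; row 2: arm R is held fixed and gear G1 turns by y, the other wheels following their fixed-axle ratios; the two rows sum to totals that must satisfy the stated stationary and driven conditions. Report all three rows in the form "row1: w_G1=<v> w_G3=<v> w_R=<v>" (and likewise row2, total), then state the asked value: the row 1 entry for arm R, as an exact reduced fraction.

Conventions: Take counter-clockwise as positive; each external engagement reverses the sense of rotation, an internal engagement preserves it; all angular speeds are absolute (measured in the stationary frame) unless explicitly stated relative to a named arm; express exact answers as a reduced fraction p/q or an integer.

class = planetary set [G3 = 28+2·29 = 86; Willis about the carrier]
row 1 (train locked, turned with arm): all members turn x
superposition row 2 [arm held]: sun y, ring −(28/86)·y, arm 0
boundary: total ω_sun = x + y = 0 and total ω_ring = x − (28/86)·y = 1  ⇒  y = -43/57, x = 43/57
row 2 ring = −(28/86)·(-43/57) = 14/57
totals (row 1 + row 2): sun 43/57 + (-43/57) = 0, ring 43/57 + 14/57 = 1, arm 43/57 + 0 = 43/57
asked cell (row1, arm) = 43/57

row1: w_G1=43/57 w_G3=43/57 w_R=43/57
row2: w_G1=-43/57 w_G3=14/57 w_R=0
total: w_G1=0 w_G3=1 w_R=43/57
asked value: 43/57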